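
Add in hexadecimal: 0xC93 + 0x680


Align and add column by column (LSB to MSB, each column mod 16 with carry):
  0C93
+ 0680
  ----
  col 0: 3(3) + 0(0) + 0 (carry in) = 3 → 3(3), carry out 0
  col 1: 9(9) + 8(8) + 0 (carry in) = 17 → 1(1), carry out 1
  col 2: C(12) + 6(6) + 1 (carry in) = 19 → 3(3), carry out 1
  col 3: 0(0) + 0(0) + 1 (carry in) = 1 → 1(1), carry out 0
Reading digits MSB→LSB: 1313
Strip leading zeros: 1313
= 0x1313


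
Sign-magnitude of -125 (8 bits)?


Sign bit: 1 (negative)
Magnitude: 125 = 1111101
= 11111101


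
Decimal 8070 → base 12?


Divide by 12 repeatedly:
8070 ÷ 12 = 672 remainder 6
672 ÷ 12 = 56 remainder 0
56 ÷ 12 = 4 remainder 8
4 ÷ 12 = 0 remainder 4
Reading remainders bottom-up:
= 4806


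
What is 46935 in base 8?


Divide by 8 repeatedly:
46935 ÷ 8 = 5866 remainder 7
5866 ÷ 8 = 733 remainder 2
733 ÷ 8 = 91 remainder 5
91 ÷ 8 = 11 remainder 3
11 ÷ 8 = 1 remainder 3
1 ÷ 8 = 0 remainder 1
Reading remainders bottom-up:
= 0o133527


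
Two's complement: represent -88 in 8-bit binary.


Original: 01011000
Step 1 - Invert all bits: 10100111
Step 2 - Add 1: 10100111 + 1
= 10101000 (represents -88)


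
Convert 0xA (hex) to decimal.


Positional values:
Position 0: A × 16^0 = 10 × 1 = 10
Sum = 10
= 10


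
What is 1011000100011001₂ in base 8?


Group into 3-bit groups: 001011000100011001
  001 = 1
  011 = 3
  000 = 0
  100 = 4
  011 = 3
  001 = 1
= 0o130431


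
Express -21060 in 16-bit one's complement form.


Original: 0101001001000100
Invert all bits:
  bit 0: 0 → 1
  bit 1: 1 → 0
  bit 2: 0 → 1
  bit 3: 1 → 0
  bit 4: 0 → 1
  bit 5: 0 → 1
  bit 6: 1 → 0
  bit 7: 0 → 1
  bit 8: 0 → 1
  bit 9: 1 → 0
  bit 10: 0 → 1
  bit 11: 0 → 1
  bit 12: 0 → 1
  bit 13: 1 → 0
  bit 14: 0 → 1
  bit 15: 0 → 1
= 1010110110111011


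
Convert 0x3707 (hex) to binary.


Each hex digit → 4 binary bits:
  3 = 0011
  7 = 0111
  0 = 0000
  7 = 0111
Concatenate: 0011 0111 0000 0111
= 0011011100000111


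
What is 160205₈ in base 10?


Positional values:
Position 0: 5 × 8^0 = 5
Position 1: 0 × 8^1 = 0
Position 2: 2 × 8^2 = 128
Position 3: 0 × 8^3 = 0
Position 4: 6 × 8^4 = 24576
Position 5: 1 × 8^5 = 32768
Sum = 5 + 0 + 128 + 0 + 24576 + 32768
= 57477


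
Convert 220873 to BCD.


Each digit → 4-bit binary:
  2 → 0010
  2 → 0010
  0 → 0000
  8 → 1000
  7 → 0111
  3 → 0011
= 0010 0010 0000 1000 0111 0011


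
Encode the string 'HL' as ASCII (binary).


String: 'HL'  (2 characters)
Per-character ASCII lookup:
  'H': uppercase starts at 65: 'H' = 65 + 7 = 72 → 1001000
  'L': uppercase starts at 65: 'L' = 65 + 11 = 76 → 1001100
= 1001000 1001100


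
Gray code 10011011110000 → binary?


Gray code: 10011011110000
MSB stays the same: 1
Each subsequent bit = prev_binary XOR current_gray:
  B[1] = 1 XOR 0 = 1
  B[2] = 1 XOR 0 = 1
  B[3] = 1 XOR 1 = 0
  B[4] = 0 XOR 1 = 1
  B[5] = 1 XOR 0 = 1
  B[6] = 1 XOR 1 = 0
  B[7] = 0 XOR 1 = 1
  B[8] = 1 XOR 1 = 0
  B[9] = 0 XOR 1 = 1
  B[10] = 1 XOR 0 = 1
  B[11] = 1 XOR 0 = 1
  B[12] = 1 XOR 0 = 1
  B[13] = 1 XOR 0 = 1
= 11101101011111 (15199 decimal)


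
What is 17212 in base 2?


Divide by 2 repeatedly:
17212 ÷ 2 = 8606 remainder 0
8606 ÷ 2 = 4303 remainder 0
4303 ÷ 2 = 2151 remainder 1
2151 ÷ 2 = 1075 remainder 1
1075 ÷ 2 = 537 remainder 1
537 ÷ 2 = 268 remainder 1
268 ÷ 2 = 134 remainder 0
134 ÷ 2 = 67 remainder 0
67 ÷ 2 = 33 remainder 1
33 ÷ 2 = 16 remainder 1
16 ÷ 2 = 8 remainder 0
8 ÷ 2 = 4 remainder 0
4 ÷ 2 = 2 remainder 0
2 ÷ 2 = 1 remainder 0
1 ÷ 2 = 0 remainder 1
Reading remainders bottom-up:
= 100001100111100


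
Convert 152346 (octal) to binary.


Each octal digit → 3 binary bits:
  1 = 001
  5 = 101
  2 = 010
  3 = 011
  4 = 100
  6 = 110
Concatenate: 001 101 010 011 100 110
= 001101010011100110


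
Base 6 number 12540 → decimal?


Positional values (base 6):
  0 × 6^0 = 0 × 1 = 0
  4 × 6^1 = 4 × 6 = 24
  5 × 6^2 = 5 × 36 = 180
  2 × 6^3 = 2 × 216 = 432
  1 × 6^4 = 1 × 1296 = 1296
Sum = 0 + 24 + 180 + 432 + 1296
= 1932


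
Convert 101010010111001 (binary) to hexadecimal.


Group into 4-bit nibbles: 0101010010111001
  0101 = 5
  0100 = 4
  1011 = B
  1001 = 9
= 0x54B9


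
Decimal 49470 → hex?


Divide by 16 repeatedly:
49470 ÷ 16 = 3091 remainder 14 (E)
3091 ÷ 16 = 193 remainder 3 (3)
193 ÷ 16 = 12 remainder 1 (1)
12 ÷ 16 = 0 remainder 12 (C)
Reading remainders bottom-up:
= 0xC13E


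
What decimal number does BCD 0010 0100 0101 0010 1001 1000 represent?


Each 4-bit group → digit:
  0010 → 2
  0100 → 4
  0101 → 5
  0010 → 2
  1001 → 9
  1000 → 8
= 245298


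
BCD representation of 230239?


Each digit → 4-bit binary:
  2 → 0010
  3 → 0011
  0 → 0000
  2 → 0010
  3 → 0011
  9 → 1001
= 0010 0011 0000 0010 0011 1001


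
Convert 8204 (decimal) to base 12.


Divide by 12 repeatedly:
8204 ÷ 12 = 683 remainder 8
683 ÷ 12 = 56 remainder 11
56 ÷ 12 = 4 remainder 8
4 ÷ 12 = 0 remainder 4
Reading remainders bottom-up:
= 48B8


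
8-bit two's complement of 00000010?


Original: 00000010
Step 1 - Invert all bits: 11111101
Step 2 - Add 1: 11111101 + 1
= 11111110 (represents -2)


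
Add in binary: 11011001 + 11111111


Align and add column by column (LSB to MSB, carry propagating):
  011011001
+ 011111111
  ---------
  col 0: 1 + 1 + 0 (carry in) = 2 → bit 0, carry out 1
  col 1: 0 + 1 + 1 (carry in) = 2 → bit 0, carry out 1
  col 2: 0 + 1 + 1 (carry in) = 2 → bit 0, carry out 1
  col 3: 1 + 1 + 1 (carry in) = 3 → bit 1, carry out 1
  col 4: 1 + 1 + 1 (carry in) = 3 → bit 1, carry out 1
  col 5: 0 + 1 + 1 (carry in) = 2 → bit 0, carry out 1
  col 6: 1 + 1 + 1 (carry in) = 3 → bit 1, carry out 1
  col 7: 1 + 1 + 1 (carry in) = 3 → bit 1, carry out 1
  col 8: 0 + 0 + 1 (carry in) = 1 → bit 1, carry out 0
Reading bits MSB→LSB: 111011000
Strip leading zeros: 111011000
= 111011000


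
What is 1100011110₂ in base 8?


Group into 3-bit groups: 001100011110
  001 = 1
  100 = 4
  011 = 3
  110 = 6
= 0o1436


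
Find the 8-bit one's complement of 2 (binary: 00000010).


Original: 00000010
Invert all bits:
  bit 0: 0 → 1
  bit 1: 0 → 1
  bit 2: 0 → 1
  bit 3: 0 → 1
  bit 4: 0 → 1
  bit 5: 0 → 1
  bit 6: 1 → 0
  bit 7: 0 → 1
= 11111101


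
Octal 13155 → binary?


Each octal digit → 3 binary bits:
  1 = 001
  3 = 011
  1 = 001
  5 = 101
  5 = 101
Concatenate: 001 011 001 101 101
= 001011001101101


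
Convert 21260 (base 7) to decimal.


Positional values (base 7):
  0 × 7^0 = 0 × 1 = 0
  6 × 7^1 = 6 × 7 = 42
  2 × 7^2 = 2 × 49 = 98
  1 × 7^3 = 1 × 343 = 343
  2 × 7^4 = 2 × 2401 = 4802
Sum = 0 + 42 + 98 + 343 + 4802
= 5285


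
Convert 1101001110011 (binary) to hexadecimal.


Group into 4-bit nibbles: 0001101001110011
  0001 = 1
  1010 = A
  0111 = 7
  0011 = 3
= 0x1A73


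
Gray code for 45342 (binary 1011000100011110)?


Binary: 1011000100011110
Gray code: G = B XOR (B >> 1)
B >> 1 = 0101100010001111
1011000100011110 XOR 0101100010001111:
  1 XOR 0 = 1
  0 XOR 1 = 1
  1 XOR 0 = 1
  1 XOR 1 = 0
  0 XOR 1 = 1
  0 XOR 0 = 0
  0 XOR 0 = 0
  1 XOR 0 = 1
  0 XOR 1 = 1
  0 XOR 0 = 0
  0 XOR 0 = 0
  1 XOR 0 = 1
  1 XOR 1 = 0
  1 XOR 1 = 0
  1 XOR 1 = 0
  0 XOR 1 = 1
= 1110100110010001


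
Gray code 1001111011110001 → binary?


Gray code: 1001111011110001
MSB stays the same: 1
Each subsequent bit = prev_binary XOR current_gray:
  B[1] = 1 XOR 0 = 1
  B[2] = 1 XOR 0 = 1
  B[3] = 1 XOR 1 = 0
  B[4] = 0 XOR 1 = 1
  B[5] = 1 XOR 1 = 0
  B[6] = 0 XOR 1 = 1
  B[7] = 1 XOR 0 = 1
  B[8] = 1 XOR 1 = 0
  B[9] = 0 XOR 1 = 1
  B[10] = 1 XOR 1 = 0
  B[11] = 0 XOR 1 = 1
  B[12] = 1 XOR 0 = 1
  B[13] = 1 XOR 0 = 1
  B[14] = 1 XOR 0 = 1
  B[15] = 1 XOR 1 = 0
= 1110101101011110 (60254 decimal)


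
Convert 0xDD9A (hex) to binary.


Each hex digit → 4 binary bits:
  D = 1101
  D = 1101
  9 = 1001
  A = 1010
Concatenate: 1101 1101 1001 1010
= 1101110110011010


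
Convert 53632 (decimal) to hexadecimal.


Divide by 16 repeatedly:
53632 ÷ 16 = 3352 remainder 0 (0)
3352 ÷ 16 = 209 remainder 8 (8)
209 ÷ 16 = 13 remainder 1 (1)
13 ÷ 16 = 0 remainder 13 (D)
Reading remainders bottom-up:
= 0xD180


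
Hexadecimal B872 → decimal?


Positional values:
Position 0: 2 × 16^0 = 2 × 1 = 2
Position 1: 7 × 16^1 = 7 × 16 = 112
Position 2: 8 × 16^2 = 8 × 256 = 2048
Position 3: B × 16^3 = 11 × 4096 = 45056
Sum = 2 + 112 + 2048 + 45056
= 47218


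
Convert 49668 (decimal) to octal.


Divide by 8 repeatedly:
49668 ÷ 8 = 6208 remainder 4
6208 ÷ 8 = 776 remainder 0
776 ÷ 8 = 97 remainder 0
97 ÷ 8 = 12 remainder 1
12 ÷ 8 = 1 remainder 4
1 ÷ 8 = 0 remainder 1
Reading remainders bottom-up:
= 0o141004


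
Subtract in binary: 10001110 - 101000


Align and subtract column by column (LSB to MSB, borrowing when needed):
  10001110
- 00101000
  --------
  col 0: (0 - 0 borrow-in) - 0 → 0 - 0 = 0, borrow out 0
  col 1: (1 - 0 borrow-in) - 0 → 1 - 0 = 1, borrow out 0
  col 2: (1 - 0 borrow-in) - 0 → 1 - 0 = 1, borrow out 0
  col 3: (1 - 0 borrow-in) - 1 → 1 - 1 = 0, borrow out 0
  col 4: (0 - 0 borrow-in) - 0 → 0 - 0 = 0, borrow out 0
  col 5: (0 - 0 borrow-in) - 1 → borrow from next column: (0+2) - 1 = 1, borrow out 1
  col 6: (0 - 1 borrow-in) - 0 → borrow from next column: (-1+2) - 0 = 1, borrow out 1
  col 7: (1 - 1 borrow-in) - 0 → 0 - 0 = 0, borrow out 0
Reading bits MSB→LSB: 01100110
Strip leading zeros: 1100110
= 1100110


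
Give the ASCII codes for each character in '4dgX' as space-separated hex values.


String: '4dgX'  (4 characters)
Per-character ASCII lookup:
  '4': digits start at 48: '4' = 48 + 4 = 52 → 0x34
  'd': lowercase starts at 97: 'd' = 97 + 3 = 100 → 0x64
  'g': lowercase starts at 97: 'g' = 97 + 6 = 103 → 0x67
  'X': uppercase starts at 65: 'X' = 65 + 23 = 88 → 0x58
= 0x34 0x64 0x67 0x58


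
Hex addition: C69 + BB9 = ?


Align and add column by column (LSB to MSB, each column mod 16 with carry):
  0C69
+ 0BB9
  ----
  col 0: 9(9) + 9(9) + 0 (carry in) = 18 → 2(2), carry out 1
  col 1: 6(6) + B(11) + 1 (carry in) = 18 → 2(2), carry out 1
  col 2: C(12) + B(11) + 1 (carry in) = 24 → 8(8), carry out 1
  col 3: 0(0) + 0(0) + 1 (carry in) = 1 → 1(1), carry out 0
Reading digits MSB→LSB: 1822
Strip leading zeros: 1822
= 0x1822


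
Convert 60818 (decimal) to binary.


Divide by 2 repeatedly:
60818 ÷ 2 = 30409 remainder 0
30409 ÷ 2 = 15204 remainder 1
15204 ÷ 2 = 7602 remainder 0
7602 ÷ 2 = 3801 remainder 0
3801 ÷ 2 = 1900 remainder 1
1900 ÷ 2 = 950 remainder 0
950 ÷ 2 = 475 remainder 0
475 ÷ 2 = 237 remainder 1
237 ÷ 2 = 118 remainder 1
118 ÷ 2 = 59 remainder 0
59 ÷ 2 = 29 remainder 1
29 ÷ 2 = 14 remainder 1
14 ÷ 2 = 7 remainder 0
7 ÷ 2 = 3 remainder 1
3 ÷ 2 = 1 remainder 1
1 ÷ 2 = 0 remainder 1
Reading remainders bottom-up:
= 1110110110010010


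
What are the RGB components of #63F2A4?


Hex: #63F2A4
R = 63₁₆ = 99
G = F2₁₆ = 242
B = A4₁₆ = 164
= RGB(99, 242, 164)


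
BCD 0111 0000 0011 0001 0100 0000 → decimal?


Each 4-bit group → digit:
  0111 → 7
  0000 → 0
  0011 → 3
  0001 → 1
  0100 → 4
  0000 → 0
= 703140


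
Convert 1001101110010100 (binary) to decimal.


Positional values:
Bit 2: 1 × 2^2 = 4
Bit 4: 1 × 2^4 = 16
Bit 7: 1 × 2^7 = 128
Bit 8: 1 × 2^8 = 256
Bit 9: 1 × 2^9 = 512
Bit 11: 1 × 2^11 = 2048
Bit 12: 1 × 2^12 = 4096
Bit 15: 1 × 2^15 = 32768
Sum = 4 + 16 + 128 + 256 + 512 + 2048 + 4096 + 32768
= 39828


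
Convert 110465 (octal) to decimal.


Positional values:
Position 0: 5 × 8^0 = 5
Position 1: 6 × 8^1 = 48
Position 2: 4 × 8^2 = 256
Position 3: 0 × 8^3 = 0
Position 4: 1 × 8^4 = 4096
Position 5: 1 × 8^5 = 32768
Sum = 5 + 48 + 256 + 0 + 4096 + 32768
= 37173


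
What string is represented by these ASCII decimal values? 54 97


Codes (decimal): 54 97
Per-code ASCII lookup:
  54  (range 48-57: digits, 54 - 48 = 6) → '6'
  97  (range 97-122: lowercase, 97 - 97 = 0) → 'a'
= '6a'


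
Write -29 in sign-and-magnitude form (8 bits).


Sign bit: 1 (negative)
Magnitude: 29 = 0011101
= 10011101


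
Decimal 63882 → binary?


Divide by 2 repeatedly:
63882 ÷ 2 = 31941 remainder 0
31941 ÷ 2 = 15970 remainder 1
15970 ÷ 2 = 7985 remainder 0
7985 ÷ 2 = 3992 remainder 1
3992 ÷ 2 = 1996 remainder 0
1996 ÷ 2 = 998 remainder 0
998 ÷ 2 = 499 remainder 0
499 ÷ 2 = 249 remainder 1
249 ÷ 2 = 124 remainder 1
124 ÷ 2 = 62 remainder 0
62 ÷ 2 = 31 remainder 0
31 ÷ 2 = 15 remainder 1
15 ÷ 2 = 7 remainder 1
7 ÷ 2 = 3 remainder 1
3 ÷ 2 = 1 remainder 1
1 ÷ 2 = 0 remainder 1
Reading remainders bottom-up:
= 1111100110001010


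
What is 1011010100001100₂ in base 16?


Group into 4-bit nibbles: 1011010100001100
  1011 = B
  0101 = 5
  0000 = 0
  1100 = C
= 0xB50C


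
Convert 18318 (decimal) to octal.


Divide by 8 repeatedly:
18318 ÷ 8 = 2289 remainder 6
2289 ÷ 8 = 286 remainder 1
286 ÷ 8 = 35 remainder 6
35 ÷ 8 = 4 remainder 3
4 ÷ 8 = 0 remainder 4
Reading remainders bottom-up:
= 0o43616


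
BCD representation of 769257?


Each digit → 4-bit binary:
  7 → 0111
  6 → 0110
  9 → 1001
  2 → 0010
  5 → 0101
  7 → 0111
= 0111 0110 1001 0010 0101 0111


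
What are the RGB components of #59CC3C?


Hex: #59CC3C
R = 59₁₆ = 89
G = CC₁₆ = 204
B = 3C₁₆ = 60
= RGB(89, 204, 60)


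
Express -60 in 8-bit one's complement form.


Original: 00111100
Invert all bits:
  bit 0: 0 → 1
  bit 1: 0 → 1
  bit 2: 1 → 0
  bit 3: 1 → 0
  bit 4: 1 → 0
  bit 5: 1 → 0
  bit 6: 0 → 1
  bit 7: 0 → 1
= 11000011


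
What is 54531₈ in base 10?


Positional values:
Position 0: 1 × 8^0 = 1
Position 1: 3 × 8^1 = 24
Position 2: 5 × 8^2 = 320
Position 3: 4 × 8^3 = 2048
Position 4: 5 × 8^4 = 20480
Sum = 1 + 24 + 320 + 2048 + 20480
= 22873


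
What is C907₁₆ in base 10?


Positional values:
Position 0: 7 × 16^0 = 7 × 1 = 7
Position 1: 0 × 16^1 = 0 × 16 = 0
Position 2: 9 × 16^2 = 9 × 256 = 2304
Position 3: C × 16^3 = 12 × 4096 = 49152
Sum = 7 + 0 + 2304 + 49152
= 51463


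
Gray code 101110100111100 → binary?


Gray code: 101110100111100
MSB stays the same: 1
Each subsequent bit = prev_binary XOR current_gray:
  B[1] = 1 XOR 0 = 1
  B[2] = 1 XOR 1 = 0
  B[3] = 0 XOR 1 = 1
  B[4] = 1 XOR 1 = 0
  B[5] = 0 XOR 0 = 0
  B[6] = 0 XOR 1 = 1
  B[7] = 1 XOR 0 = 1
  B[8] = 1 XOR 0 = 1
  B[9] = 1 XOR 1 = 0
  B[10] = 0 XOR 1 = 1
  B[11] = 1 XOR 1 = 0
  B[12] = 0 XOR 1 = 1
  B[13] = 1 XOR 0 = 1
  B[14] = 1 XOR 0 = 1
= 110100111010111 (27095 decimal)


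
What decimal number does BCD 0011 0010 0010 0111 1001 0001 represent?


Each 4-bit group → digit:
  0011 → 3
  0010 → 2
  0010 → 2
  0111 → 7
  1001 → 9
  0001 → 1
= 322791


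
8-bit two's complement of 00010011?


Original: 00010011
Step 1 - Invert all bits: 11101100
Step 2 - Add 1: 11101100 + 1
= 11101101 (represents -19)


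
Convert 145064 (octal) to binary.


Each octal digit → 3 binary bits:
  1 = 001
  4 = 100
  5 = 101
  0 = 000
  6 = 110
  4 = 100
Concatenate: 001 100 101 000 110 100
= 001100101000110100


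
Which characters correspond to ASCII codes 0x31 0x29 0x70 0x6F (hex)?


Codes (hex): 0x31 0x29 0x70 0x6F
Per-code ASCII lookup:
  0x31 = 49  (range 48-57: digits, 49 - 48 = 1) → '1'
  0x29 = 41  (special character) → ')'
  0x70 = 112  (range 97-122: lowercase, 112 - 97 = 15) → 'p'
  0x6F = 111  (range 97-122: lowercase, 111 - 97 = 14) → 'o'
= '1)po'


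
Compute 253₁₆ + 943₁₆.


Align and add column by column (LSB to MSB, each column mod 16 with carry):
  0253
+ 0943
  ----
  col 0: 3(3) + 3(3) + 0 (carry in) = 6 → 6(6), carry out 0
  col 1: 5(5) + 4(4) + 0 (carry in) = 9 → 9(9), carry out 0
  col 2: 2(2) + 9(9) + 0 (carry in) = 11 → B(11), carry out 0
  col 3: 0(0) + 0(0) + 0 (carry in) = 0 → 0(0), carry out 0
Reading digits MSB→LSB: 0B96
Strip leading zeros: B96
= 0xB96


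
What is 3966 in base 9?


Divide by 9 repeatedly:
3966 ÷ 9 = 440 remainder 6
440 ÷ 9 = 48 remainder 8
48 ÷ 9 = 5 remainder 3
5 ÷ 9 = 0 remainder 5
Reading remainders bottom-up:
= 5386


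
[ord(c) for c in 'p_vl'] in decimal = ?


String: 'p_vl'  (4 characters)
Per-character ASCII lookup:
  'p': lowercase starts at 97: 'p' = 97 + 15 = 112
  '_': special character: '_' = 95
  'v': lowercase starts at 97: 'v' = 97 + 21 = 118
  'l': lowercase starts at 97: 'l' = 97 + 11 = 108
= 112 95 118 108


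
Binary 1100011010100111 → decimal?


Positional values:
Bit 0: 1 × 2^0 = 1
Bit 1: 1 × 2^1 = 2
Bit 2: 1 × 2^2 = 4
Bit 5: 1 × 2^5 = 32
Bit 7: 1 × 2^7 = 128
Bit 9: 1 × 2^9 = 512
Bit 10: 1 × 2^10 = 1024
Bit 14: 1 × 2^14 = 16384
Bit 15: 1 × 2^15 = 32768
Sum = 1 + 2 + 4 + 32 + 128 + 512 + 1024 + 16384 + 32768
= 50855


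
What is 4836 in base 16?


Divide by 16 repeatedly:
4836 ÷ 16 = 302 remainder 4 (4)
302 ÷ 16 = 18 remainder 14 (E)
18 ÷ 16 = 1 remainder 2 (2)
1 ÷ 16 = 0 remainder 1 (1)
Reading remainders bottom-up:
= 0x12E4


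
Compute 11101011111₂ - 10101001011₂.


Align and subtract column by column (LSB to MSB, borrowing when needed):
  11101011111
- 10101001011
  -----------
  col 0: (1 - 0 borrow-in) - 1 → 1 - 1 = 0, borrow out 0
  col 1: (1 - 0 borrow-in) - 1 → 1 - 1 = 0, borrow out 0
  col 2: (1 - 0 borrow-in) - 0 → 1 - 0 = 1, borrow out 0
  col 3: (1 - 0 borrow-in) - 1 → 1 - 1 = 0, borrow out 0
  col 4: (1 - 0 borrow-in) - 0 → 1 - 0 = 1, borrow out 0
  col 5: (0 - 0 borrow-in) - 0 → 0 - 0 = 0, borrow out 0
  col 6: (1 - 0 borrow-in) - 1 → 1 - 1 = 0, borrow out 0
  col 7: (0 - 0 borrow-in) - 0 → 0 - 0 = 0, borrow out 0
  col 8: (1 - 0 borrow-in) - 1 → 1 - 1 = 0, borrow out 0
  col 9: (1 - 0 borrow-in) - 0 → 1 - 0 = 1, borrow out 0
  col 10: (1 - 0 borrow-in) - 1 → 1 - 1 = 0, borrow out 0
Reading bits MSB→LSB: 01000010100
Strip leading zeros: 1000010100
= 1000010100


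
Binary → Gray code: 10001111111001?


Binary: 10001111111001
Gray code: G = B XOR (B >> 1)
B >> 1 = 01000111111100
10001111111001 XOR 01000111111100:
  1 XOR 0 = 1
  0 XOR 1 = 1
  0 XOR 0 = 0
  0 XOR 0 = 0
  1 XOR 0 = 1
  1 XOR 1 = 0
  1 XOR 1 = 0
  1 XOR 1 = 0
  1 XOR 1 = 0
  1 XOR 1 = 0
  1 XOR 1 = 0
  0 XOR 1 = 1
  0 XOR 0 = 0
  1 XOR 0 = 1
= 11001000000101


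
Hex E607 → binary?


Each hex digit → 4 binary bits:
  E = 1110
  6 = 0110
  0 = 0000
  7 = 0111
Concatenate: 1110 0110 0000 0111
= 1110011000000111


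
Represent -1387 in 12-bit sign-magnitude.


Sign bit: 1 (negative)
Magnitude: 1387 = 10101101011
= 110101101011


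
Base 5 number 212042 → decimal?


Positional values (base 5):
  2 × 5^0 = 2 × 1 = 2
  4 × 5^1 = 4 × 5 = 20
  0 × 5^2 = 0 × 25 = 0
  2 × 5^3 = 2 × 125 = 250
  1 × 5^4 = 1 × 625 = 625
  2 × 5^5 = 2 × 3125 = 6250
Sum = 2 + 20 + 0 + 250 + 625 + 6250
= 7147


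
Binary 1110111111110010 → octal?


Group into 3-bit groups: 001110111111110010
  001 = 1
  110 = 6
  111 = 7
  111 = 7
  110 = 6
  010 = 2
= 0o167762


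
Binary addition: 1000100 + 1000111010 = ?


Align and add column by column (LSB to MSB, carry propagating):
  00001000100
+ 01000111010
  -----------
  col 0: 0 + 0 + 0 (carry in) = 0 → bit 0, carry out 0
  col 1: 0 + 1 + 0 (carry in) = 1 → bit 1, carry out 0
  col 2: 1 + 0 + 0 (carry in) = 1 → bit 1, carry out 0
  col 3: 0 + 1 + 0 (carry in) = 1 → bit 1, carry out 0
  col 4: 0 + 1 + 0 (carry in) = 1 → bit 1, carry out 0
  col 5: 0 + 1 + 0 (carry in) = 1 → bit 1, carry out 0
  col 6: 1 + 0 + 0 (carry in) = 1 → bit 1, carry out 0
  col 7: 0 + 0 + 0 (carry in) = 0 → bit 0, carry out 0
  col 8: 0 + 0 + 0 (carry in) = 0 → bit 0, carry out 0
  col 9: 0 + 1 + 0 (carry in) = 1 → bit 1, carry out 0
  col 10: 0 + 0 + 0 (carry in) = 0 → bit 0, carry out 0
Reading bits MSB→LSB: 01001111110
Strip leading zeros: 1001111110
= 1001111110


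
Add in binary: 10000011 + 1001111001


Align and add column by column (LSB to MSB, carry propagating):
  00010000011
+ 01001111001
  -----------
  col 0: 1 + 1 + 0 (carry in) = 2 → bit 0, carry out 1
  col 1: 1 + 0 + 1 (carry in) = 2 → bit 0, carry out 1
  col 2: 0 + 0 + 1 (carry in) = 1 → bit 1, carry out 0
  col 3: 0 + 1 + 0 (carry in) = 1 → bit 1, carry out 0
  col 4: 0 + 1 + 0 (carry in) = 1 → bit 1, carry out 0
  col 5: 0 + 1 + 0 (carry in) = 1 → bit 1, carry out 0
  col 6: 0 + 1 + 0 (carry in) = 1 → bit 1, carry out 0
  col 7: 1 + 0 + 0 (carry in) = 1 → bit 1, carry out 0
  col 8: 0 + 0 + 0 (carry in) = 0 → bit 0, carry out 0
  col 9: 0 + 1 + 0 (carry in) = 1 → bit 1, carry out 0
  col 10: 0 + 0 + 0 (carry in) = 0 → bit 0, carry out 0
Reading bits MSB→LSB: 01011111100
Strip leading zeros: 1011111100
= 1011111100


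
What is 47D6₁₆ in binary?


Each hex digit → 4 binary bits:
  4 = 0100
  7 = 0111
  D = 1101
  6 = 0110
Concatenate: 0100 0111 1101 0110
= 0100011111010110


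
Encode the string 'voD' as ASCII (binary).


String: 'voD'  (3 characters)
Per-character ASCII lookup:
  'v': lowercase starts at 97: 'v' = 97 + 21 = 118 → 1110110
  'o': lowercase starts at 97: 'o' = 97 + 14 = 111 → 1101111
  'D': uppercase starts at 65: 'D' = 65 + 3 = 68 → 1000100
= 1110110 1101111 1000100


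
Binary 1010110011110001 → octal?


Group into 3-bit groups: 001010110011110001
  001 = 1
  010 = 2
  110 = 6
  011 = 3
  110 = 6
  001 = 1
= 0o126361


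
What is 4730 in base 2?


Divide by 2 repeatedly:
4730 ÷ 2 = 2365 remainder 0
2365 ÷ 2 = 1182 remainder 1
1182 ÷ 2 = 591 remainder 0
591 ÷ 2 = 295 remainder 1
295 ÷ 2 = 147 remainder 1
147 ÷ 2 = 73 remainder 1
73 ÷ 2 = 36 remainder 1
36 ÷ 2 = 18 remainder 0
18 ÷ 2 = 9 remainder 0
9 ÷ 2 = 4 remainder 1
4 ÷ 2 = 2 remainder 0
2 ÷ 2 = 1 remainder 0
1 ÷ 2 = 0 remainder 1
Reading remainders bottom-up:
= 1001001111010


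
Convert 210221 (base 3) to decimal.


Positional values (base 3):
  1 × 3^0 = 1 × 1 = 1
  2 × 3^1 = 2 × 3 = 6
  2 × 3^2 = 2 × 9 = 18
  0 × 3^3 = 0 × 27 = 0
  1 × 3^4 = 1 × 81 = 81
  2 × 3^5 = 2 × 243 = 486
Sum = 1 + 6 + 18 + 0 + 81 + 486
= 592


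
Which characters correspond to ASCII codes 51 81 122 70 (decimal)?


Codes (decimal): 51 81 122 70
Per-code ASCII lookup:
  51  (range 48-57: digits, 51 - 48 = 3) → '3'
  81  (range 65-90: uppercase, 81 - 65 = 16) → 'Q'
  122  (range 97-122: lowercase, 122 - 97 = 25) → 'z'
  70  (range 65-90: uppercase, 70 - 65 = 5) → 'F'
= '3QzF'


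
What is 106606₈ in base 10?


Positional values:
Position 0: 6 × 8^0 = 6
Position 1: 0 × 8^1 = 0
Position 2: 6 × 8^2 = 384
Position 3: 6 × 8^3 = 3072
Position 4: 0 × 8^4 = 0
Position 5: 1 × 8^5 = 32768
Sum = 6 + 0 + 384 + 3072 + 0 + 32768
= 36230


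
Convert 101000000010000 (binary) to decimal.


Positional values:
Bit 4: 1 × 2^4 = 16
Bit 12: 1 × 2^12 = 4096
Bit 14: 1 × 2^14 = 16384
Sum = 16 + 4096 + 16384
= 20496


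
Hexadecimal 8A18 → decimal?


Positional values:
Position 0: 8 × 16^0 = 8 × 1 = 8
Position 1: 1 × 16^1 = 1 × 16 = 16
Position 2: A × 16^2 = 10 × 256 = 2560
Position 3: 8 × 16^3 = 8 × 4096 = 32768
Sum = 8 + 16 + 2560 + 32768
= 35352


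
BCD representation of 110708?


Each digit → 4-bit binary:
  1 → 0001
  1 → 0001
  0 → 0000
  7 → 0111
  0 → 0000
  8 → 1000
= 0001 0001 0000 0111 0000 1000


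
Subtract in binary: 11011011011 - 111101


Align and subtract column by column (LSB to MSB, borrowing when needed):
  11011011011
- 00000111101
  -----------
  col 0: (1 - 0 borrow-in) - 1 → 1 - 1 = 0, borrow out 0
  col 1: (1 - 0 borrow-in) - 0 → 1 - 0 = 1, borrow out 0
  col 2: (0 - 0 borrow-in) - 1 → borrow from next column: (0+2) - 1 = 1, borrow out 1
  col 3: (1 - 1 borrow-in) - 1 → borrow from next column: (0+2) - 1 = 1, borrow out 1
  col 4: (1 - 1 borrow-in) - 1 → borrow from next column: (0+2) - 1 = 1, borrow out 1
  col 5: (0 - 1 borrow-in) - 1 → borrow from next column: (-1+2) - 1 = 0, borrow out 1
  col 6: (1 - 1 borrow-in) - 0 → 0 - 0 = 0, borrow out 0
  col 7: (1 - 0 borrow-in) - 0 → 1 - 0 = 1, borrow out 0
  col 8: (0 - 0 borrow-in) - 0 → 0 - 0 = 0, borrow out 0
  col 9: (1 - 0 borrow-in) - 0 → 1 - 0 = 1, borrow out 0
  col 10: (1 - 0 borrow-in) - 0 → 1 - 0 = 1, borrow out 0
Reading bits MSB→LSB: 11010011110
Strip leading zeros: 11010011110
= 11010011110


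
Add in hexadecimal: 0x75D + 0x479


Align and add column by column (LSB to MSB, each column mod 16 with carry):
  075D
+ 0479
  ----
  col 0: D(13) + 9(9) + 0 (carry in) = 22 → 6(6), carry out 1
  col 1: 5(5) + 7(7) + 1 (carry in) = 13 → D(13), carry out 0
  col 2: 7(7) + 4(4) + 0 (carry in) = 11 → B(11), carry out 0
  col 3: 0(0) + 0(0) + 0 (carry in) = 0 → 0(0), carry out 0
Reading digits MSB→LSB: 0BD6
Strip leading zeros: BD6
= 0xBD6


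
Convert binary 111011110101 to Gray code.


Binary: 111011110101
Gray code: G = B XOR (B >> 1)
B >> 1 = 011101111010
111011110101 XOR 011101111010:
  1 XOR 0 = 1
  1 XOR 1 = 0
  1 XOR 1 = 0
  0 XOR 1 = 1
  1 XOR 0 = 1
  1 XOR 1 = 0
  1 XOR 1 = 0
  1 XOR 1 = 0
  0 XOR 1 = 1
  1 XOR 0 = 1
  0 XOR 1 = 1
  1 XOR 0 = 1
= 100110001111


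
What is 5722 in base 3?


Divide by 3 repeatedly:
5722 ÷ 3 = 1907 remainder 1
1907 ÷ 3 = 635 remainder 2
635 ÷ 3 = 211 remainder 2
211 ÷ 3 = 70 remainder 1
70 ÷ 3 = 23 remainder 1
23 ÷ 3 = 7 remainder 2
7 ÷ 3 = 2 remainder 1
2 ÷ 3 = 0 remainder 2
Reading remainders bottom-up:
= 21211221


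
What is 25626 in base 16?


Divide by 16 repeatedly:
25626 ÷ 16 = 1601 remainder 10 (A)
1601 ÷ 16 = 100 remainder 1 (1)
100 ÷ 16 = 6 remainder 4 (4)
6 ÷ 16 = 0 remainder 6 (6)
Reading remainders bottom-up:
= 0x641A


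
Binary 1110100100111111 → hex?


Group into 4-bit nibbles: 1110100100111111
  1110 = E
  1001 = 9
  0011 = 3
  1111 = F
= 0xE93F


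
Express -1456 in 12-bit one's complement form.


Original: 010110110000
Invert all bits:
  bit 0: 0 → 1
  bit 1: 1 → 0
  bit 2: 0 → 1
  bit 3: 1 → 0
  bit 4: 1 → 0
  bit 5: 0 → 1
  bit 6: 1 → 0
  bit 7: 1 → 0
  bit 8: 0 → 1
  bit 9: 0 → 1
  bit 10: 0 → 1
  bit 11: 0 → 1
= 101001001111


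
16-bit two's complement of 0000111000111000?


Original: 0000111000111000
Step 1 - Invert all bits: 1111000111000111
Step 2 - Add 1: 1111000111000111 + 1
= 1111000111001000 (represents -3640)


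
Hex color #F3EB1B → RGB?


Hex: #F3EB1B
R = F3₁₆ = 243
G = EB₁₆ = 235
B = 1B₁₆ = 27
= RGB(243, 235, 27)


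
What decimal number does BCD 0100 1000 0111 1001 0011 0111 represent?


Each 4-bit group → digit:
  0100 → 4
  1000 → 8
  0111 → 7
  1001 → 9
  0011 → 3
  0111 → 7
= 487937


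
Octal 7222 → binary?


Each octal digit → 3 binary bits:
  7 = 111
  2 = 010
  2 = 010
  2 = 010
Concatenate: 111 010 010 010
= 111010010010


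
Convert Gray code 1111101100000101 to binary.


Gray code: 1111101100000101
MSB stays the same: 1
Each subsequent bit = prev_binary XOR current_gray:
  B[1] = 1 XOR 1 = 0
  B[2] = 0 XOR 1 = 1
  B[3] = 1 XOR 1 = 0
  B[4] = 0 XOR 1 = 1
  B[5] = 1 XOR 0 = 1
  B[6] = 1 XOR 1 = 0
  B[7] = 0 XOR 1 = 1
  B[8] = 1 XOR 0 = 1
  B[9] = 1 XOR 0 = 1
  B[10] = 1 XOR 0 = 1
  B[11] = 1 XOR 0 = 1
  B[12] = 1 XOR 0 = 1
  B[13] = 1 XOR 1 = 0
  B[14] = 0 XOR 0 = 0
  B[15] = 0 XOR 1 = 1
= 1010110111111001 (44537 decimal)


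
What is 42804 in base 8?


Divide by 8 repeatedly:
42804 ÷ 8 = 5350 remainder 4
5350 ÷ 8 = 668 remainder 6
668 ÷ 8 = 83 remainder 4
83 ÷ 8 = 10 remainder 3
10 ÷ 8 = 1 remainder 2
1 ÷ 8 = 0 remainder 1
Reading remainders bottom-up:
= 0o123464


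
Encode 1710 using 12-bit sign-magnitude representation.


Sign bit: 0 (positive)
Magnitude: 1710 = 11010101110
= 011010101110


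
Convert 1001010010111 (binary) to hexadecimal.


Group into 4-bit nibbles: 0001001010010111
  0001 = 1
  0010 = 2
  1001 = 9
  0111 = 7
= 0x1297


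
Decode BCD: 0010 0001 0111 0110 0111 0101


Each 4-bit group → digit:
  0010 → 2
  0001 → 1
  0111 → 7
  0110 → 6
  0111 → 7
  0101 → 5
= 217675


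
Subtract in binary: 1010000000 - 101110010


Align and subtract column by column (LSB to MSB, borrowing when needed):
  1010000000
- 0101110010
  ----------
  col 0: (0 - 0 borrow-in) - 0 → 0 - 0 = 0, borrow out 0
  col 1: (0 - 0 borrow-in) - 1 → borrow from next column: (0+2) - 1 = 1, borrow out 1
  col 2: (0 - 1 borrow-in) - 0 → borrow from next column: (-1+2) - 0 = 1, borrow out 1
  col 3: (0 - 1 borrow-in) - 0 → borrow from next column: (-1+2) - 0 = 1, borrow out 1
  col 4: (0 - 1 borrow-in) - 1 → borrow from next column: (-1+2) - 1 = 0, borrow out 1
  col 5: (0 - 1 borrow-in) - 1 → borrow from next column: (-1+2) - 1 = 0, borrow out 1
  col 6: (0 - 1 borrow-in) - 1 → borrow from next column: (-1+2) - 1 = 0, borrow out 1
  col 7: (1 - 1 borrow-in) - 0 → 0 - 0 = 0, borrow out 0
  col 8: (0 - 0 borrow-in) - 1 → borrow from next column: (0+2) - 1 = 1, borrow out 1
  col 9: (1 - 1 borrow-in) - 0 → 0 - 0 = 0, borrow out 0
Reading bits MSB→LSB: 0100001110
Strip leading zeros: 100001110
= 100001110


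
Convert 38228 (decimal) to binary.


Divide by 2 repeatedly:
38228 ÷ 2 = 19114 remainder 0
19114 ÷ 2 = 9557 remainder 0
9557 ÷ 2 = 4778 remainder 1
4778 ÷ 2 = 2389 remainder 0
2389 ÷ 2 = 1194 remainder 1
1194 ÷ 2 = 597 remainder 0
597 ÷ 2 = 298 remainder 1
298 ÷ 2 = 149 remainder 0
149 ÷ 2 = 74 remainder 1
74 ÷ 2 = 37 remainder 0
37 ÷ 2 = 18 remainder 1
18 ÷ 2 = 9 remainder 0
9 ÷ 2 = 4 remainder 1
4 ÷ 2 = 2 remainder 0
2 ÷ 2 = 1 remainder 0
1 ÷ 2 = 0 remainder 1
Reading remainders bottom-up:
= 1001010101010100


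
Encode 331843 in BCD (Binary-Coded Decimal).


Each digit → 4-bit binary:
  3 → 0011
  3 → 0011
  1 → 0001
  8 → 1000
  4 → 0100
  3 → 0011
= 0011 0011 0001 1000 0100 0011


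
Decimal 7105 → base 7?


Divide by 7 repeatedly:
7105 ÷ 7 = 1015 remainder 0
1015 ÷ 7 = 145 remainder 0
145 ÷ 7 = 20 remainder 5
20 ÷ 7 = 2 remainder 6
2 ÷ 7 = 0 remainder 2
Reading remainders bottom-up:
= 26500


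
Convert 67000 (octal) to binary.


Each octal digit → 3 binary bits:
  6 = 110
  7 = 111
  0 = 000
  0 = 000
  0 = 000
Concatenate: 110 111 000 000 000
= 110111000000000


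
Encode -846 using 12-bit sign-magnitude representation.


Sign bit: 1 (negative)
Magnitude: 846 = 01101001110
= 101101001110


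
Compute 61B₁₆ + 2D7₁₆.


Align and add column by column (LSB to MSB, each column mod 16 with carry):
  061B
+ 02D7
  ----
  col 0: B(11) + 7(7) + 0 (carry in) = 18 → 2(2), carry out 1
  col 1: 1(1) + D(13) + 1 (carry in) = 15 → F(15), carry out 0
  col 2: 6(6) + 2(2) + 0 (carry in) = 8 → 8(8), carry out 0
  col 3: 0(0) + 0(0) + 0 (carry in) = 0 → 0(0), carry out 0
Reading digits MSB→LSB: 08F2
Strip leading zeros: 8F2
= 0x8F2


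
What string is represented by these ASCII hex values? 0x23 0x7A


Codes (hex): 0x23 0x7A
Per-code ASCII lookup:
  0x23 = 35  (special character) → '#'
  0x7A = 122  (range 97-122: lowercase, 122 - 97 = 25) → 'z'
= '#z'


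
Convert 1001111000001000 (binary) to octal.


Group into 3-bit groups: 001001111000001000
  001 = 1
  001 = 1
  111 = 7
  000 = 0
  001 = 1
  000 = 0
= 0o117010


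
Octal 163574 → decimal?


Positional values:
Position 0: 4 × 8^0 = 4
Position 1: 7 × 8^1 = 56
Position 2: 5 × 8^2 = 320
Position 3: 3 × 8^3 = 1536
Position 4: 6 × 8^4 = 24576
Position 5: 1 × 8^5 = 32768
Sum = 4 + 56 + 320 + 1536 + 24576 + 32768
= 59260


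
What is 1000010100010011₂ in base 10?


Positional values:
Bit 0: 1 × 2^0 = 1
Bit 1: 1 × 2^1 = 2
Bit 4: 1 × 2^4 = 16
Bit 8: 1 × 2^8 = 256
Bit 10: 1 × 2^10 = 1024
Bit 15: 1 × 2^15 = 32768
Sum = 1 + 2 + 16 + 256 + 1024 + 32768
= 34067


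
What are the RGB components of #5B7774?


Hex: #5B7774
R = 5B₁₆ = 91
G = 77₁₆ = 119
B = 74₁₆ = 116
= RGB(91, 119, 116)


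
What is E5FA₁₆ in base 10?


Positional values:
Position 0: A × 16^0 = 10 × 1 = 10
Position 1: F × 16^1 = 15 × 16 = 240
Position 2: 5 × 16^2 = 5 × 256 = 1280
Position 3: E × 16^3 = 14 × 4096 = 57344
Sum = 10 + 240 + 1280 + 57344
= 58874


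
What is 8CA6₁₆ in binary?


Each hex digit → 4 binary bits:
  8 = 1000
  C = 1100
  A = 1010
  6 = 0110
Concatenate: 1000 1100 1010 0110
= 1000110010100110


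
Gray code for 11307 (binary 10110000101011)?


Binary: 10110000101011
Gray code: G = B XOR (B >> 1)
B >> 1 = 01011000010101
10110000101011 XOR 01011000010101:
  1 XOR 0 = 1
  0 XOR 1 = 1
  1 XOR 0 = 1
  1 XOR 1 = 0
  0 XOR 1 = 1
  0 XOR 0 = 0
  0 XOR 0 = 0
  0 XOR 0 = 0
  1 XOR 0 = 1
  0 XOR 1 = 1
  1 XOR 0 = 1
  0 XOR 1 = 1
  1 XOR 0 = 1
  1 XOR 1 = 0
= 11101000111110


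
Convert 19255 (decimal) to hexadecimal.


Divide by 16 repeatedly:
19255 ÷ 16 = 1203 remainder 7 (7)
1203 ÷ 16 = 75 remainder 3 (3)
75 ÷ 16 = 4 remainder 11 (B)
4 ÷ 16 = 0 remainder 4 (4)
Reading remainders bottom-up:
= 0x4B37


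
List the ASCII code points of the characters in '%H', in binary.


String: '%H'  (2 characters)
Per-character ASCII lookup:
  '%': special character: '%' = 37 → 100101
  'H': uppercase starts at 65: 'H' = 65 + 7 = 72 → 1001000
= 100101 1001000


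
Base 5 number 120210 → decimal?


Positional values (base 5):
  0 × 5^0 = 0 × 1 = 0
  1 × 5^1 = 1 × 5 = 5
  2 × 5^2 = 2 × 25 = 50
  0 × 5^3 = 0 × 125 = 0
  2 × 5^4 = 2 × 625 = 1250
  1 × 5^5 = 1 × 3125 = 3125
Sum = 0 + 5 + 50 + 0 + 1250 + 3125
= 4430


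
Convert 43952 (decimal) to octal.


Divide by 8 repeatedly:
43952 ÷ 8 = 5494 remainder 0
5494 ÷ 8 = 686 remainder 6
686 ÷ 8 = 85 remainder 6
85 ÷ 8 = 10 remainder 5
10 ÷ 8 = 1 remainder 2
1 ÷ 8 = 0 remainder 1
Reading remainders bottom-up:
= 0o125660


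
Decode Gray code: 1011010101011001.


Gray code: 1011010101011001
MSB stays the same: 1
Each subsequent bit = prev_binary XOR current_gray:
  B[1] = 1 XOR 0 = 1
  B[2] = 1 XOR 1 = 0
  B[3] = 0 XOR 1 = 1
  B[4] = 1 XOR 0 = 1
  B[5] = 1 XOR 1 = 0
  B[6] = 0 XOR 0 = 0
  B[7] = 0 XOR 1 = 1
  B[8] = 1 XOR 0 = 1
  B[9] = 1 XOR 1 = 0
  B[10] = 0 XOR 0 = 0
  B[11] = 0 XOR 1 = 1
  B[12] = 1 XOR 1 = 0
  B[13] = 0 XOR 0 = 0
  B[14] = 0 XOR 0 = 0
  B[15] = 0 XOR 1 = 1
= 1101100110010001 (55697 decimal)


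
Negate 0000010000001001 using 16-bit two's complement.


Original: 0000010000001001
Step 1 - Invert all bits: 1111101111110110
Step 2 - Add 1: 1111101111110110 + 1
= 1111101111110111 (represents -1033)


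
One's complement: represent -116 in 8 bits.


Original: 01110100
Invert all bits:
  bit 0: 0 → 1
  bit 1: 1 → 0
  bit 2: 1 → 0
  bit 3: 1 → 0
  bit 4: 0 → 1
  bit 5: 1 → 0
  bit 6: 0 → 1
  bit 7: 0 → 1
= 10001011


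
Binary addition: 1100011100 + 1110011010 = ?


Align and add column by column (LSB to MSB, carry propagating):
  01100011100
+ 01110011010
  -----------
  col 0: 0 + 0 + 0 (carry in) = 0 → bit 0, carry out 0
  col 1: 0 + 1 + 0 (carry in) = 1 → bit 1, carry out 0
  col 2: 1 + 0 + 0 (carry in) = 1 → bit 1, carry out 0
  col 3: 1 + 1 + 0 (carry in) = 2 → bit 0, carry out 1
  col 4: 1 + 1 + 1 (carry in) = 3 → bit 1, carry out 1
  col 5: 0 + 0 + 1 (carry in) = 1 → bit 1, carry out 0
  col 6: 0 + 0 + 0 (carry in) = 0 → bit 0, carry out 0
  col 7: 0 + 1 + 0 (carry in) = 1 → bit 1, carry out 0
  col 8: 1 + 1 + 0 (carry in) = 2 → bit 0, carry out 1
  col 9: 1 + 1 + 1 (carry in) = 3 → bit 1, carry out 1
  col 10: 0 + 0 + 1 (carry in) = 1 → bit 1, carry out 0
Reading bits MSB→LSB: 11010110110
Strip leading zeros: 11010110110
= 11010110110


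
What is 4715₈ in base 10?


Positional values:
Position 0: 5 × 8^0 = 5
Position 1: 1 × 8^1 = 8
Position 2: 7 × 8^2 = 448
Position 3: 4 × 8^3 = 2048
Sum = 5 + 8 + 448 + 2048
= 2509


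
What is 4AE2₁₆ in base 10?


Positional values:
Position 0: 2 × 16^0 = 2 × 1 = 2
Position 1: E × 16^1 = 14 × 16 = 224
Position 2: A × 16^2 = 10 × 256 = 2560
Position 3: 4 × 16^3 = 4 × 4096 = 16384
Sum = 2 + 224 + 2560 + 16384
= 19170


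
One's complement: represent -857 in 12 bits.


Original: 001101011001
Invert all bits:
  bit 0: 0 → 1
  bit 1: 0 → 1
  bit 2: 1 → 0
  bit 3: 1 → 0
  bit 4: 0 → 1
  bit 5: 1 → 0
  bit 6: 0 → 1
  bit 7: 1 → 0
  bit 8: 1 → 0
  bit 9: 0 → 1
  bit 10: 0 → 1
  bit 11: 1 → 0
= 110010100110


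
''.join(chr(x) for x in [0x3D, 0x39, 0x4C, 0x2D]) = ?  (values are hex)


Codes (hex): 0x3D 0x39 0x4C 0x2D
Per-code ASCII lookup:
  0x3D = 61  (special character) → '='
  0x39 = 57  (range 48-57: digits, 57 - 48 = 9) → '9'
  0x4C = 76  (range 65-90: uppercase, 76 - 65 = 11) → 'L'
  0x2D = 45  (special character) → '-'
= '=9L-'


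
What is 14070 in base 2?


Divide by 2 repeatedly:
14070 ÷ 2 = 7035 remainder 0
7035 ÷ 2 = 3517 remainder 1
3517 ÷ 2 = 1758 remainder 1
1758 ÷ 2 = 879 remainder 0
879 ÷ 2 = 439 remainder 1
439 ÷ 2 = 219 remainder 1
219 ÷ 2 = 109 remainder 1
109 ÷ 2 = 54 remainder 1
54 ÷ 2 = 27 remainder 0
27 ÷ 2 = 13 remainder 1
13 ÷ 2 = 6 remainder 1
6 ÷ 2 = 3 remainder 0
3 ÷ 2 = 1 remainder 1
1 ÷ 2 = 0 remainder 1
Reading remainders bottom-up:
= 11011011110110


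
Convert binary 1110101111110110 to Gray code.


Binary: 1110101111110110
Gray code: G = B XOR (B >> 1)
B >> 1 = 0111010111111011
1110101111110110 XOR 0111010111111011:
  1 XOR 0 = 1
  1 XOR 1 = 0
  1 XOR 1 = 0
  0 XOR 1 = 1
  1 XOR 0 = 1
  0 XOR 1 = 1
  1 XOR 0 = 1
  1 XOR 1 = 0
  1 XOR 1 = 0
  1 XOR 1 = 0
  1 XOR 1 = 0
  1 XOR 1 = 0
  0 XOR 1 = 1
  1 XOR 0 = 1
  1 XOR 1 = 0
  0 XOR 1 = 1
= 1001111000001101


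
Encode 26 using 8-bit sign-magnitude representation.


Sign bit: 0 (positive)
Magnitude: 26 = 0011010
= 00011010


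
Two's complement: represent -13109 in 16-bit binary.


Original: 0011001100110101
Step 1 - Invert all bits: 1100110011001010
Step 2 - Add 1: 1100110011001010 + 1
= 1100110011001011 (represents -13109)


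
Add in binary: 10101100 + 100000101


Align and add column by column (LSB to MSB, carry propagating):
  0010101100
+ 0100000101
  ----------
  col 0: 0 + 1 + 0 (carry in) = 1 → bit 1, carry out 0
  col 1: 0 + 0 + 0 (carry in) = 0 → bit 0, carry out 0
  col 2: 1 + 1 + 0 (carry in) = 2 → bit 0, carry out 1
  col 3: 1 + 0 + 1 (carry in) = 2 → bit 0, carry out 1
  col 4: 0 + 0 + 1 (carry in) = 1 → bit 1, carry out 0
  col 5: 1 + 0 + 0 (carry in) = 1 → bit 1, carry out 0
  col 6: 0 + 0 + 0 (carry in) = 0 → bit 0, carry out 0
  col 7: 1 + 0 + 0 (carry in) = 1 → bit 1, carry out 0
  col 8: 0 + 1 + 0 (carry in) = 1 → bit 1, carry out 0
  col 9: 0 + 0 + 0 (carry in) = 0 → bit 0, carry out 0
Reading bits MSB→LSB: 0110110001
Strip leading zeros: 110110001
= 110110001


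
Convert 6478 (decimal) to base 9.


Divide by 9 repeatedly:
6478 ÷ 9 = 719 remainder 7
719 ÷ 9 = 79 remainder 8
79 ÷ 9 = 8 remainder 7
8 ÷ 9 = 0 remainder 8
Reading remainders bottom-up:
= 8787


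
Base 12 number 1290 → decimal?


Positional values (base 12):
  0 × 12^0 = 0 × 1 = 0
  9 × 12^1 = 9 × 12 = 108
  2 × 12^2 = 2 × 144 = 288
  1 × 12^3 = 1 × 1728 = 1728
Sum = 0 + 108 + 288 + 1728
= 2124


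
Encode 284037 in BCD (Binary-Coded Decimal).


Each digit → 4-bit binary:
  2 → 0010
  8 → 1000
  4 → 0100
  0 → 0000
  3 → 0011
  7 → 0111
= 0010 1000 0100 0000 0011 0111


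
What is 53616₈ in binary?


Each octal digit → 3 binary bits:
  5 = 101
  3 = 011
  6 = 110
  1 = 001
  6 = 110
Concatenate: 101 011 110 001 110
= 101011110001110


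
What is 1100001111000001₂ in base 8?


Group into 3-bit groups: 001100001111000001
  001 = 1
  100 = 4
  001 = 1
  111 = 7
  000 = 0
  001 = 1
= 0o141701


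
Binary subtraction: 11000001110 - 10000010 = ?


Align and subtract column by column (LSB to MSB, borrowing when needed):
  11000001110
- 00010000010
  -----------
  col 0: (0 - 0 borrow-in) - 0 → 0 - 0 = 0, borrow out 0
  col 1: (1 - 0 borrow-in) - 1 → 1 - 1 = 0, borrow out 0
  col 2: (1 - 0 borrow-in) - 0 → 1 - 0 = 1, borrow out 0
  col 3: (1 - 0 borrow-in) - 0 → 1 - 0 = 1, borrow out 0
  col 4: (0 - 0 borrow-in) - 0 → 0 - 0 = 0, borrow out 0
  col 5: (0 - 0 borrow-in) - 0 → 0 - 0 = 0, borrow out 0
  col 6: (0 - 0 borrow-in) - 0 → 0 - 0 = 0, borrow out 0
  col 7: (0 - 0 borrow-in) - 1 → borrow from next column: (0+2) - 1 = 1, borrow out 1
  col 8: (0 - 1 borrow-in) - 0 → borrow from next column: (-1+2) - 0 = 1, borrow out 1
  col 9: (1 - 1 borrow-in) - 0 → 0 - 0 = 0, borrow out 0
  col 10: (1 - 0 borrow-in) - 0 → 1 - 0 = 1, borrow out 0
Reading bits MSB→LSB: 10110001100
Strip leading zeros: 10110001100
= 10110001100
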